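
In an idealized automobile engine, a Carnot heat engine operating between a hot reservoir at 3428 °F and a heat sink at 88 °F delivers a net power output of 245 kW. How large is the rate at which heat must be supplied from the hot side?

Q̇_H ≈ 285.2 kW

T_H = 3428 °F → (3428 − 32) × 5/9 = 1886.67 °C = 2159.82 K.
T_C = 88 °F → (88 − 32) × 5/9 = 31.11 °C = 304.26 K.
Carnot efficiency: η = 1 − T_C/T_H = 1 − 304.26/2159.82 = 0.8591.
Q_H = W/η = 245/0.8591 = 285.2 kW.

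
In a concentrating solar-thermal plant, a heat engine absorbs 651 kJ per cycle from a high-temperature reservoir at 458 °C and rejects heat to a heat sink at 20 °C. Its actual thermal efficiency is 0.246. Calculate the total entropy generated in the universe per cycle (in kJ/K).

T_H = 458 °C → 458 + 273.15 = 731.15 K.
T_C = 20 °C → 20 + 273.15 = 293.15 K.
W = η·Q_H = 0.246 × 651 = 160.1 kJ, so Q_C = Q_H − W = 490.9 kJ.
Reservoir entropy changes: ΔS_H = −Q_H/T_H = −651/731.15 = -0.8904 kJ/K and ΔS_C = +Q_C/T_C = 490.9/293.15 = 1.674 kJ/K.
ΔS_univ = −Q_H/T_H + Q_C/T_C = 0.784 kJ/K (> 0, since η = 0.246 < η_Carnot = 0.599).

ΔS_univ ≈ 0.784 kJ/K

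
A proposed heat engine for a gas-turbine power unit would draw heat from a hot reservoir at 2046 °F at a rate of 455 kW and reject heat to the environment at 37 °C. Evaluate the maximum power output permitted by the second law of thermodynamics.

T_H = 2046 °F → (2046 − 32) × 5/9 = 1118.89 °C = 1392.04 K.
T_C = 37 °C → 37 + 273.15 = 310.15 K.
The upper bound on efficiency is η_max = 1 − T_C/T_H = 1 − 310.15/1392.04 = 0.7772.
W_max = η_max · Q_H = 0.7772 × 455 = 354 kW.

Ẇ_max ≈ 354 kW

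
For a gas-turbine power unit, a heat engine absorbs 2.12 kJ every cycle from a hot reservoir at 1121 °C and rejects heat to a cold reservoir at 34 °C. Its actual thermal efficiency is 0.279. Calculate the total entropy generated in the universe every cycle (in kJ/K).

T_H = 1121 °C → 1121 + 273.15 = 1394.15 K.
T_C = 34 °C → 34 + 273.15 = 307.15 K.
W = η·Q_H = 0.279 × 2.12 = 0.5915 kJ, so Q_C = Q_H − W = 1.529 kJ.
Reservoir entropy changes: ΔS_H = −Q_H/T_H = −2.12/1394.15 = -0.001521 kJ/K and ΔS_C = +Q_C/T_C = 1.529/307.15 = 0.004976 kJ/K.
ΔS_univ = −Q_H/T_H + Q_C/T_C = 0.00346 kJ/K (> 0, since η = 0.279 < η_Carnot = 0.780).

ΔS_univ ≈ 0.00346 kJ/K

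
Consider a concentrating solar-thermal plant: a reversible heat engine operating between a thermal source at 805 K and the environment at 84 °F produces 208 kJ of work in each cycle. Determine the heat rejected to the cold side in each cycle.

T_C = 84 °F → (84 − 32) × 5/9 = 28.89 °C = 302.04 K.
Since the cycle is reversible, η = 1 − T_C/T_H = 1 − 302.04/805.00 = 0.6248.
Since Q_C/Q_H = T_C/T_H and Q_H = W/η, Q_C = W·T_C/(T_H − T_C) = 208 × 302.04/502.96 = 125 kJ.

Q_C ≈ 125 kJ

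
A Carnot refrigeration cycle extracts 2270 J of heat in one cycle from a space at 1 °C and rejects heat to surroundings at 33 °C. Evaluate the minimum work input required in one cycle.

T_H = 33 °C → 33 + 273.15 = 306.15 K.
T_C = 1 °C → 1 + 273.15 = 274.15 K.
The reversible coefficient of performance is COP_R = T_C/(T_H − T_C) = 274.15/32.00 = 8.5672.
W = Q_C/COP_R = 2270/8.5672 = 265 J.

W_in ≈ 265 J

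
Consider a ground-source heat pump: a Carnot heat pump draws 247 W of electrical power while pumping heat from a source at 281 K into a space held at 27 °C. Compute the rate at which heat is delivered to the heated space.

Q̇_H ≈ 3870 W

T_H = 27 °C → 27 + 273.15 = 300.15 K.
Reversible heating COP: COP_HP = T_H/(T_H − T_C) = 300.15/19.15 = 15.6736.
Q_H = COP_HP · W = 15.6736 × 247 = 3870 W.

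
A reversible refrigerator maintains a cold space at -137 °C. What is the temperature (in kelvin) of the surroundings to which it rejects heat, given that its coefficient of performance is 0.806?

T_C = -137 °C → -137 + 273.15 = 136.15 K.
COP_R = T_C/(T_H − T_C) ⇒ T_H = T_C·(1 + 1/COP_R) = 136.15 × (1 + 1/0.806) = 305 K.

T_H ≈ 305 K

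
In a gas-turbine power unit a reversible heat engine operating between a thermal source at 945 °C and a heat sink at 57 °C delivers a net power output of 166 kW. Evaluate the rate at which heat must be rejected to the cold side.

Q̇_C ≈ 61.72 kW

T_H = 945 °C → 945 + 273.15 = 1218.15 K.
T_C = 57 °C → 57 + 273.15 = 330.15 K.
The Carnot efficiency is η = 1 − T_C/T_H = 1 − 330.15/1218.15 = 0.7290.
Since Q_C/Q_H = T_C/T_H and Q_H = W/η, Q_C = W·T_C/(T_H − T_C) = 166 × 330.15/888.00 = 61.72 kW.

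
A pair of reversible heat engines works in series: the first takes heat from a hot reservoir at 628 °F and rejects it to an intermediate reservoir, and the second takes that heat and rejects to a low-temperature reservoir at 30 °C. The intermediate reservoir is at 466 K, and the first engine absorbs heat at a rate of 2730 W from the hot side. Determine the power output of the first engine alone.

T_H = 628 °F → (628 − 32) × 5/9 = 331.11 °C = 604.26 K.
T_C = 30 °C → 30 + 273.15 = 303.15 K.
First-stage efficiency η₁ = 1 − T_m/T_H = 1 − 466.00/604.26 = 0.2288.
W₁ = η₁·Q_H = 0.2288 × 2730 = 624.7 W.

Ẇ₁ ≈ 624.7 W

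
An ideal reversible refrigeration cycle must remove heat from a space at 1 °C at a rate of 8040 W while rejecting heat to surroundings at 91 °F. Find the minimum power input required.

T_H = 91 °F → (91 − 32) × 5/9 = 32.78 °C = 305.93 K.
T_C = 1 °C → 1 + 273.15 = 274.15 K.
COP_R = T_C/(T_H − T_C) = 274.15/31.78 = 8.6271.
W = Q_C/COP_R = 8040/8.6271 = 932 W.

Ẇ_in ≈ 932 W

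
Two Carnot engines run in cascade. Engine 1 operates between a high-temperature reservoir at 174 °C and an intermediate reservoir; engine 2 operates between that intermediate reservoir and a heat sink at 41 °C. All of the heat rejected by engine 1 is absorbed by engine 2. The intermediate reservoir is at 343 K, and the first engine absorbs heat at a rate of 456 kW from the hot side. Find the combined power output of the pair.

T_H = 174 °C → 174 + 273.15 = 447.15 K.
T_C = 41 °C → 41 + 273.15 = 314.15 K.
Two reversible stages in series are equivalent to a single Carnot engine between T_H and T_C, so η_total = 1 − T_C/T_H = 1 − 314.15/447.15 = 0.2974.
W_total = η_total · Q_H = 0.2974 × 456 = 136 kW.

Ẇ_total ≈ 136 kW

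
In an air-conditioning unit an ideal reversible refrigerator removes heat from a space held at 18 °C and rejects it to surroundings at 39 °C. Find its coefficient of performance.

COP_R ≈ 13.9

T_H = 39 °C → 39 + 273.15 = 312.15 K.
T_C = 18 °C → 18 + 273.15 = 291.15 K.
For a reversible refrigerator, COP_R = T_C/(T_H − T_C) = 291.15/(312.15 − 291.15) = 13.9.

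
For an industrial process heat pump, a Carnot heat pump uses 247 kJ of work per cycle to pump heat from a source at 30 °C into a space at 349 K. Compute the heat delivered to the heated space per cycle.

T_C = 30 °C → 30 + 273.15 = 303.15 K.
COP_HP = T_H/(T_H − T_C) = 349.00/45.85 = 7.6118.
Q_H = COP_HP · W = 7.6118 × 247 = 1880 kJ.

Q_H ≈ 1880 kJ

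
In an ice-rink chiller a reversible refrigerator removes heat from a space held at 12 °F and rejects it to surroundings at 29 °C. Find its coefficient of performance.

COP_R ≈ 6.533

T_H = 29 °C → 29 + 273.15 = 302.15 K.
T_C = 12 °F → (12 − 32) × 5/9 = -11.11 °C = 262.04 K.
The reversible coefficient of performance is COP_R = T_C/(T_H − T_C) = 262.04/(302.15 − 262.04) = 6.533.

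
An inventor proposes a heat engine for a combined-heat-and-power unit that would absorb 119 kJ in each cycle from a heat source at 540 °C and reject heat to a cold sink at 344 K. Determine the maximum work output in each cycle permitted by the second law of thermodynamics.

T_H = 540 °C → 540 + 273.15 = 813.15 K.
The second-law ceiling is the Carnot efficiency, η_max = 1 − T_C/T_H = 1 − 344.00/813.15 = 0.5770.
W_max = η_max · Q_H = 0.5770 × 119 = 68.7 kJ.

W_max ≈ 68.7 kJ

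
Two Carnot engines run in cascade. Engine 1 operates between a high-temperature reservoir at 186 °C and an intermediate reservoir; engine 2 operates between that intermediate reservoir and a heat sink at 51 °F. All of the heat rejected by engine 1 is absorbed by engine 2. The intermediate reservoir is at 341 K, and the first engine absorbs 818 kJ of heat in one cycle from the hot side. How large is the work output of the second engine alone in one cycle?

T_H = 186 °C → 186 + 273.15 = 459.15 K.
T_C = 51 °F → (51 − 32) × 5/9 = 10.56 °C = 283.71 K.
Heat entering the second stage: Q_m = Q_H·(T_m/T_H) = 818 × 341.00/459.15 = 607.5 kJ.
Second-stage efficiency η₂ = 1 − T_C/T_m = 1 − 283.71/341.00 = 0.1680, so W₂ = η₂·Q_m = 102.1 kJ.

W₂ ≈ 102.1 kJ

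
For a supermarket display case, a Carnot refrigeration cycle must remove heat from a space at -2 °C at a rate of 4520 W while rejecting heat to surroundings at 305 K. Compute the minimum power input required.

T_C = -2 °C → -2 + 273.15 = 271.15 K.
Carnot COP: COP_R = T_C/(T_H − T_C) = 271.15/33.85 = 8.0103.
W = Q_C/COP_R = 4520/8.0103 = 564.3 W.

Ẇ_in ≈ 564.3 W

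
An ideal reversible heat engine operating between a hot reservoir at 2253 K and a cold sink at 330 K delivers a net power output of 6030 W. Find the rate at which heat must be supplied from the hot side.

Q̇_H ≈ 7060 W

η_rev = 1 − T_C/T_H = 1 − 330.00/2253.00 = 0.8535.
Q_H = W/η = 6030/0.8535 = 7060 W.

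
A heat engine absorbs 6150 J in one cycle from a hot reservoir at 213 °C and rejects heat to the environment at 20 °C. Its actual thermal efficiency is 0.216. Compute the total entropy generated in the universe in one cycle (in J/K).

ΔS_univ ≈ 3.797 J/K

T_H = 213 °C → 213 + 273.15 = 486.15 K.
T_C = 20 °C → 20 + 273.15 = 293.15 K.
W = η·Q_H = 0.216 × 6150 = 1328 J, so Q_C = Q_H − W = 4822 J.
The hot reservoir loses entropy Q_H/T_H = 6150/486.15 = 12.65 J/K; the cold reservoir gains Q_C/T_C = 4822/293.15 = 16.45 J/K.
ΔS_univ = −Q_H/T_H + Q_C/T_C = 3.797 J/K (> 0, since η = 0.216 < η_Carnot = 0.397).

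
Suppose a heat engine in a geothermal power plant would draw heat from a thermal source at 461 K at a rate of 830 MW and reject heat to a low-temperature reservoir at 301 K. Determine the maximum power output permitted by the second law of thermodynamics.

Ẇ_max ≈ 288 MW

No engine can exceed the Carnot limit: η_max = 1 − T_C/T_H = 1 − 301.00/461.00 = 0.3471.
W_max = η_max · Q_H = 0.3471 × 830 = 288 MW.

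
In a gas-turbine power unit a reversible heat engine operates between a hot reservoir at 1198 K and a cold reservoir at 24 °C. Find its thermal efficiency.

T_C = 24 °C → 24 + 273.15 = 297.15 K.
Since the cycle is reversible, η = 1 − T_C/T_H = 1 − 297.15/1198.00 = 0.752.

η ≈ 0.752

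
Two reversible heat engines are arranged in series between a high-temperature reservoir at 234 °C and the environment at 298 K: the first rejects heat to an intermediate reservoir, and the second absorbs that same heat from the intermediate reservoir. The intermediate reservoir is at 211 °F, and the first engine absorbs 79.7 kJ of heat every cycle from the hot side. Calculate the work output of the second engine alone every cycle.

W₂ ≈ 11.7 kJ

T_H = 234 °C → 234 + 273.15 = 507.15 K.
T_m = 211 °F → (211 − 32) × 5/9 = 99.44 °C = 372.59 K.
Heat entering the second stage: Q_m = Q_H·(T_m/T_H) = 79.7 × 372.59/507.15 = 58.6 kJ.
Second-stage efficiency η₂ = 1 − T_C/T_m = 1 − 298.00/372.59 = 0.2002, so W₂ = η₂·Q_m = 11.7 kJ.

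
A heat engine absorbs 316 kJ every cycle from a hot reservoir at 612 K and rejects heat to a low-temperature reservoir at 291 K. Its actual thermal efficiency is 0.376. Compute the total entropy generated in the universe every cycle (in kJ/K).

ΔS_univ ≈ 0.161 kJ/K

W = η·Q_H = 0.376 × 316 = 118.8 kJ, so Q_C = Q_H − W = 197.2 kJ.
Entropy balance on the reservoirs: −Q_H/T_H = -0.5163 kJ/K, +Q_C/T_C = 0.6776 kJ/K.
ΔS_univ = −Q_H/T_H + Q_C/T_C = 0.161 kJ/K (> 0, since η = 0.376 < η_Carnot = 0.525).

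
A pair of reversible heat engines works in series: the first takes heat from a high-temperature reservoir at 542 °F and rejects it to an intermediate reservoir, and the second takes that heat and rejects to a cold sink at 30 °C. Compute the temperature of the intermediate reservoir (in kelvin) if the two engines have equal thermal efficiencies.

T_H = 542 °F → (542 − 32) × 5/9 = 283.33 °C = 556.48 K.
T_C = 30 °C → 30 + 273.15 = 303.15 K.
Equal efficiencies require 1 − T_m/T_H = 1 − T_C/T_m, i.e. T_m/T_H = T_C/T_m, so T_m = √(T_H·T_C) = √(556.48 × 303.15) = 410.7 K.

T_m ≈ 410.7 K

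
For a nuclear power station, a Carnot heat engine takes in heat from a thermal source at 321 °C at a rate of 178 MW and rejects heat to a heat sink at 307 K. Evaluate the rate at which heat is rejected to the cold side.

T_H = 321 °C → 321 + 273.15 = 594.15 K.
Carnot efficiency: η = 1 − T_C/T_H = 1 − 307.00/594.15 = 0.4833.
For a reversible cycle Q_C/Q_H = T_C/T_H, so Q_C = 178 × 307.00/594.15 = 92.0 MW.

Q̇_C ≈ 92.0 MW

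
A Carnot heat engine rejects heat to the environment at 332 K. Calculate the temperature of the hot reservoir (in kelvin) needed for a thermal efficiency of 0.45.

T_H ≈ 603.6 K

From η = 1 − T_C/T_H, solving for T_H gives T_H = T_C/(1 − η) = 332.00/(1 − 0.45) = 603.6 K.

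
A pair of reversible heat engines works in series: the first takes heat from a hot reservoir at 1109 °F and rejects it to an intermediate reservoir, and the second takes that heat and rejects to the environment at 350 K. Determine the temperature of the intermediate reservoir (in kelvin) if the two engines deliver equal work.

T_m ≈ 610.7 K

T_H = 1109 °F → (1109 − 32) × 5/9 = 598.33 °C = 871.48 K.
For reversible stages Q_m = Q_H·(T_m/T_H). Setting W₁ = Q_H(1 − T_m/T_H) equal to W₂ = Q_m(1 − T_C/T_m) = Q_H·(T_m − T_C)/T_H gives T_H − T_m = T_m − T_C, so T_m = (T_H + T_C)/2 = (871.48 + 350.00)/2 = 610.7 K.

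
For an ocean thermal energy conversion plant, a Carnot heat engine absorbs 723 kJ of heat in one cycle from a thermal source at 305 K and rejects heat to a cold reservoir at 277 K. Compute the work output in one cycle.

W ≈ 66.37 kJ

For a reversible engine, η = 1 − T_C/T_H = 1 − 277.00/305.00 = 0.0918.
W = η·Q_H = 0.0918 × 723 = 66.37 kJ.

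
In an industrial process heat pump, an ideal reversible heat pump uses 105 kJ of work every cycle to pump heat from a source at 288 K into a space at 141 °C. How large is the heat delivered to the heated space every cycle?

Q_H ≈ 345 kJ

T_H = 141 °C → 141 + 273.15 = 414.15 K.
For a reversible heat pump, COP_HP = T_H/(T_H − T_C) = 414.15/126.15 = 3.2830.
Q_H = COP_HP · W = 3.2830 × 105 = 345 kJ.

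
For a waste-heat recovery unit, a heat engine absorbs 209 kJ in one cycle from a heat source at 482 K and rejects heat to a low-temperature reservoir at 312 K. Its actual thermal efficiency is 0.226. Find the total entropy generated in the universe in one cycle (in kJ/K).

W = η·Q_H = 0.226 × 209 = 47.23 kJ, so Q_C = Q_H − W = 161.8 kJ.
Reservoir entropy changes: ΔS_H = −Q_H/T_H = −209/482.00 = -0.4336 kJ/K and ΔS_C = +Q_C/T_C = 161.8/312.00 = 0.5185 kJ/K.
ΔS_univ = −Q_H/T_H + Q_C/T_C = 0.08487 kJ/K (> 0, since η = 0.226 < η_Carnot = 0.353).

ΔS_univ ≈ 0.08487 kJ/K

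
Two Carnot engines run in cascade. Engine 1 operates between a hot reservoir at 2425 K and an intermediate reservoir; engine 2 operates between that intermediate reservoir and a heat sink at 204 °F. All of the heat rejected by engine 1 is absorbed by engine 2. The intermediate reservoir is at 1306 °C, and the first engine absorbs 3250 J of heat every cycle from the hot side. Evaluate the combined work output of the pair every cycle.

W_total ≈ 2760 J

T_C = 204 °F → (204 − 32) × 5/9 = 95.56 °C = 368.71 K.
Two reversible stages in series are equivalent to a single Carnot engine between T_H and T_C, so η_total = 1 − T_C/T_H = 1 − 368.71/2425.00 = 0.8480.
W_total = η_total · Q_H = 0.8480 × 3250 = 2760 J.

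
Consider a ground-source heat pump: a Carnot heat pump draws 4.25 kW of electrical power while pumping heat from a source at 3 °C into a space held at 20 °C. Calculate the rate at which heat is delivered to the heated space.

T_H = 20 °C → 20 + 273.15 = 293.15 K.
T_C = 3 °C → 3 + 273.15 = 276.15 K.
Reversible heating COP: COP_HP = T_H/(T_H − T_C) = 293.15/17.00 = 17.2441.
Q_H = COP_HP · W = 17.2441 × 4.25 = 73.3 kW.

Q̇_H ≈ 73.3 kW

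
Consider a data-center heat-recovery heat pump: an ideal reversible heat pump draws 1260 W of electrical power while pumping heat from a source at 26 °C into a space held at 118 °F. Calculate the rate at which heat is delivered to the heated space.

T_H = 118 °F → (118 − 32) × 5/9 = 47.78 °C = 320.93 K.
T_C = 26 °C → 26 + 273.15 = 299.15 K.
Reversible heating COP: COP_HP = T_H/(T_H − T_C) = 320.93/21.78 = 14.7365.
Q_H = COP_HP · W = 14.7365 × 1260 = 18600 W.

Q̇_H ≈ 18600 W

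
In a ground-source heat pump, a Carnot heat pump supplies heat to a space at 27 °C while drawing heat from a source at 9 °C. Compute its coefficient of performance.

COP_HP ≈ 16.7

T_H = 27 °C → 27 + 273.15 = 300.15 K.
T_C = 9 °C → 9 + 273.15 = 282.15 K.
For a reversible heat pump, COP_HP = T_H/(T_H − T_C) = 300.15/(300.15 − 282.15) = 16.7.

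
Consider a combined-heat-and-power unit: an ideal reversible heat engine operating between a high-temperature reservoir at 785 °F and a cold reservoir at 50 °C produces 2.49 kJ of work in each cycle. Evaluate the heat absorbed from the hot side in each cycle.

Q_H ≈ 4.67 kJ

T_H = 785 °F → (785 − 32) × 5/9 = 418.33 °C = 691.48 K.
T_C = 50 °C → 50 + 273.15 = 323.15 K.
η_rev = 1 − T_C/T_H = 1 − 323.15/691.48 = 0.5327.
Q_H = W/η = 2.49/0.5327 = 4.67 kJ.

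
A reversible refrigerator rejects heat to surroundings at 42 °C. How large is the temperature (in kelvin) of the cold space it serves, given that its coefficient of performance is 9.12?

T_C ≈ 284 K

T_H = 42 °C → 42 + 273.15 = 315.15 K.
COP_R = T_C/(T_H − T_C) ⇒ T_C = T_H·COP_R/(1 + COP_R) = 315.15 × 9.12/(1 + 9.12) = 284 K.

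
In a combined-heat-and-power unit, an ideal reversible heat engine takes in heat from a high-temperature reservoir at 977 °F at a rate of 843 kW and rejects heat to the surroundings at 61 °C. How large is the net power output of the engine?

T_H = 977 °F → (977 − 32) × 5/9 = 525.00 °C = 798.15 K.
T_C = 61 °C → 61 + 273.15 = 334.15 K.
Since the cycle is reversible, η = 1 − T_C/T_H = 1 − 334.15/798.15 = 0.5813.
W = η·Q_H = 0.5813 × 843 = 490.1 kW.

Ẇ ≈ 490.1 kW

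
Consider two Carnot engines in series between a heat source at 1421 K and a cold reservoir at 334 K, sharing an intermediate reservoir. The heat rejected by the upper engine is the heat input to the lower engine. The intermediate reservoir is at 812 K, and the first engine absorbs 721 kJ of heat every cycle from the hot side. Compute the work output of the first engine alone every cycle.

W₁ ≈ 309 kJ

First-stage efficiency η₁ = 1 − T_m/T_H = 1 − 812.00/1421.00 = 0.4286.
W₁ = η₁·Q_H = 0.4286 × 721 = 309 kJ.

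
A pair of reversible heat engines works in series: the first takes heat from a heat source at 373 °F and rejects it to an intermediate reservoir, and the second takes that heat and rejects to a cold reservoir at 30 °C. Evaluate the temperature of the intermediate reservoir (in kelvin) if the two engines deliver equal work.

T_m ≈ 383 K

T_H = 373 °F → (373 − 32) × 5/9 = 189.44 °C = 462.59 K.
T_C = 30 °C → 30 + 273.15 = 303.15 K.
For reversible stages Q_m = Q_H·(T_m/T_H). Setting W₁ = Q_H(1 − T_m/T_H) equal to W₂ = Q_m(1 − T_C/T_m) = Q_H·(T_m − T_C)/T_H gives T_H − T_m = T_m − T_C, so T_m = (T_H + T_C)/2 = (462.59 + 303.15)/2 = 383 K.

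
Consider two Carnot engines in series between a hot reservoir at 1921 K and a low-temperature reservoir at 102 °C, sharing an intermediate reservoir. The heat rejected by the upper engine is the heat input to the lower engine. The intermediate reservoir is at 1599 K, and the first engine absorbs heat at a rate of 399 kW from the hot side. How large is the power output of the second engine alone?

T_C = 102 °C → 102 + 273.15 = 375.15 K.
Heat entering the second stage: Q_m = Q_H·(T_m/T_H) = 399 × 1599.00/1921.00 = 332.1 kW.
Second-stage efficiency η₂ = 1 − T_C/T_m = 1 − 375.15/1599.00 = 0.7654, so W₂ = η₂·Q_m = 254.2 kW.

Ẇ₂ ≈ 254.2 kW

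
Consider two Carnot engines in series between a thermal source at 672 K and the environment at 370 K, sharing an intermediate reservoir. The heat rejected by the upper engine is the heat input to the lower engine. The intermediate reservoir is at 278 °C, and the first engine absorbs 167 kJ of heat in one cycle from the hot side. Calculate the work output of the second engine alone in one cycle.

W₂ ≈ 45.0 kJ

T_m = 278 °C → 278 + 273.15 = 551.15 K.
Heat entering the second stage: Q_m = Q_H·(T_m/T_H) = 167 × 551.15/672.00 = 137 kJ.
Second-stage efficiency η₂ = 1 − T_C/T_m = 1 − 370.00/551.15 = 0.3287, so W₂ = η₂·Q_m = 45.0 kJ.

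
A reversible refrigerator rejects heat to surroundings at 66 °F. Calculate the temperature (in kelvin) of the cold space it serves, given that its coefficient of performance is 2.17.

T_H = 66 °F → (66 − 32) × 5/9 = 18.89 °C = 292.04 K.
COP_R = T_C/(T_H − T_C) ⇒ T_C = T_H·COP_R/(1 + COP_R) = 292.04 × 2.17/(1 + 2.17) = 200 K.

T_C ≈ 200 K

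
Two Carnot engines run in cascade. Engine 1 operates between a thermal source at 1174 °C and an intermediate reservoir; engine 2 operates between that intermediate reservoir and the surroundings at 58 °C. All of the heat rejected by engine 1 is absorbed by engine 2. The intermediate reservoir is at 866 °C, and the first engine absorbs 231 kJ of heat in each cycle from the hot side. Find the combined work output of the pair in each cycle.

T_H = 1174 °C → 1174 + 273.15 = 1447.15 K.
T_C = 58 °C → 58 + 273.15 = 331.15 K.
Two reversible stages in series are equivalent to a single Carnot engine between T_H and T_C, so η_total = 1 − T_C/T_H = 1 − 331.15/1447.15 = 0.7712.
W_total = η_total · Q_H = 0.7712 × 231 = 178 kJ.

W_total ≈ 178 kJ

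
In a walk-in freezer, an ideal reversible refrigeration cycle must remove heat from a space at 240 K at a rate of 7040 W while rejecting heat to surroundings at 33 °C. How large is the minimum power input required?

T_H = 33 °C → 33 + 273.15 = 306.15 K.
COP_R = T_C/(T_H − T_C) = 240.00/66.15 = 3.6281.
W = Q_C/COP_R = 7040/3.6281 = 1940 W.

Ẇ_in ≈ 1940 W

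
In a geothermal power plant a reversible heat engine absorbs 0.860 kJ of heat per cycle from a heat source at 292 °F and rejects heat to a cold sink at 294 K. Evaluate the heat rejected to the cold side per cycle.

T_H = 292 °F → (292 − 32) × 5/9 = 144.44 °C = 417.59 K.
Carnot efficiency: η = 1 − T_C/T_H = 1 − 294.00/417.59 = 0.2960.
For a reversible cycle Q_C/Q_H = T_C/T_H, so Q_C = 0.860 × 294.00/417.59 = 0.605 kJ.

Q_C ≈ 0.605 kJ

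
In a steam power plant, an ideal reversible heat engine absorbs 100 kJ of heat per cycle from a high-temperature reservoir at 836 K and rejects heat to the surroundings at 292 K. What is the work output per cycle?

η_rev = 1 − T_C/T_H = 1 − 292.00/836.00 = 0.6507.
W = η·Q_H = 0.6507 × 100 = 65.1 kJ.

W ≈ 65.1 kJ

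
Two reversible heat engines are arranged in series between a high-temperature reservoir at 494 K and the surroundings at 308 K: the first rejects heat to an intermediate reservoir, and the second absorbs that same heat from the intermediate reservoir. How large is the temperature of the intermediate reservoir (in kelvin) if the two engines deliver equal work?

For reversible stages Q_m = Q_H·(T_m/T_H). Setting W₁ = Q_H(1 − T_m/T_H) equal to W₂ = Q_m(1 − T_C/T_m) = Q_H·(T_m − T_C)/T_H gives T_H − T_m = T_m − T_C, so T_m = (T_H + T_C)/2 = (494.00 + 308.00)/2 = 401 K.

T_m ≈ 401 K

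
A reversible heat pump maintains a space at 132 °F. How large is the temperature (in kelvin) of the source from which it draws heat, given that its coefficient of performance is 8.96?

T_H = 132 °F → (132 − 32) × 5/9 = 55.56 °C = 328.71 K.
COP_HP = T_H/(T_H − T_C) ⇒ T_C = T_H·(COP_HP − 1)/COP_HP = 328.71 × (8.96 − 1)/8.96 = 292 K.

T_C ≈ 292 K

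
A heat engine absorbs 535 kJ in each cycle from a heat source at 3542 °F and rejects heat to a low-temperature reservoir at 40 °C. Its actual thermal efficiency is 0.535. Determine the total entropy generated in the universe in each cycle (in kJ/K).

T_H = 3542 °F → (3542 − 32) × 5/9 = 1950.00 °C = 2223.15 K.
T_C = 40 °C → 40 + 273.15 = 313.15 K.
W = η·Q_H = 0.535 × 535 = 286.2 kJ, so Q_C = Q_H − W = 248.8 kJ.
Reservoir entropy changes: ΔS_H = −Q_H/T_H = −535/2223.15 = -0.2406 kJ/K and ΔS_C = +Q_C/T_C = 248.8/313.15 = 0.7944 kJ/K.
ΔS_univ = −Q_H/T_H + Q_C/T_C = 0.554 kJ/K (> 0, since η = 0.535 < η_Carnot = 0.859).

ΔS_univ ≈ 0.554 kJ/K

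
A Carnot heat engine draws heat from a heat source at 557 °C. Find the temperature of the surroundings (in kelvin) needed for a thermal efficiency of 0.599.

T_C ≈ 333 K

T_H = 557 °C → 557 + 273.15 = 830.15 K.
From η = 1 − T_C/T_H, T_C = T_H·(1 − η) = 830.15 × (1 − 0.599) = 333 K.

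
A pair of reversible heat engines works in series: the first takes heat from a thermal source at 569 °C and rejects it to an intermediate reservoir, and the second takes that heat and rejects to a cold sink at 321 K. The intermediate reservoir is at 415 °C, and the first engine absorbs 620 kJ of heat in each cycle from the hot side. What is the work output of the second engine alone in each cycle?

W₂ ≈ 270 kJ

T_H = 569 °C → 569 + 273.15 = 842.15 K.
T_m = 415 °C → 415 + 273.15 = 688.15 K.
Heat entering the second stage: Q_m = Q_H·(T_m/T_H) = 620 × 688.15/842.15 = 507 kJ.
Second-stage efficiency η₂ = 1 − T_C/T_m = 1 − 321.00/688.15 = 0.5335, so W₂ = η₂·Q_m = 270 kJ.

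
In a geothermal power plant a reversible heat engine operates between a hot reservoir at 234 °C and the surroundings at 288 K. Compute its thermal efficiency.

T_H = 234 °C → 234 + 273.15 = 507.15 K.
η_rev = 1 − T_C/T_H = 1 − 288.00/507.15 = 0.4321.

η ≈ 0.4321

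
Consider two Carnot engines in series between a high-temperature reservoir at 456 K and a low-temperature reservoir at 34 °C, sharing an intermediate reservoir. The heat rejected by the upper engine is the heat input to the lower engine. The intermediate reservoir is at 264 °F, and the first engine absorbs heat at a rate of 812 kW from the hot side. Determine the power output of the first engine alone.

T_C = 34 °C → 34 + 273.15 = 307.15 K.
T_m = 264 °F → (264 − 32) × 5/9 = 128.89 °C = 402.04 K.
First-stage efficiency η₁ = 1 − T_m/T_H = 1 − 402.04/456.00 = 0.1183.
W₁ = η₁·Q_H = 0.1183 × 812 = 96.09 kW.

Ẇ₁ ≈ 96.09 kW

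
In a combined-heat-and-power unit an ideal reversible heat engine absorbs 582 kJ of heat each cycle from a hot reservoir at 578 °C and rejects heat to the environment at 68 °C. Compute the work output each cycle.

T_H = 578 °C → 578 + 273.15 = 851.15 K.
T_C = 68 °C → 68 + 273.15 = 341.15 K.
Since the cycle is reversible, η = 1 − T_C/T_H = 1 − 341.15/851.15 = 0.5992.
W = η·Q_H = 0.5992 × 582 = 348.7 kJ.

W ≈ 348.7 kJ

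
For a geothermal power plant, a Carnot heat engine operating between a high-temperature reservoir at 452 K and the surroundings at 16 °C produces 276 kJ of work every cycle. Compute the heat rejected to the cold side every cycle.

Q_C ≈ 490 kJ

T_C = 16 °C → 16 + 273.15 = 289.15 K.
η_rev = 1 − T_C/T_H = 1 − 289.15/452.00 = 0.3603.
Since Q_C/Q_H = T_C/T_H and Q_H = W/η, Q_C = W·T_C/(T_H − T_C) = 276 × 289.15/162.85 = 490 kJ.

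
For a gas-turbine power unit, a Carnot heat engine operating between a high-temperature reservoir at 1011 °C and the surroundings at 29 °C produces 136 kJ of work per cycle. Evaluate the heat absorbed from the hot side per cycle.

Q_H ≈ 177.8 kJ

T_H = 1011 °C → 1011 + 273.15 = 1284.15 K.
T_C = 29 °C → 29 + 273.15 = 302.15 K.
The Carnot efficiency is η = 1 − T_C/T_H = 1 − 302.15/1284.15 = 0.7647.
Q_H = W/η = 136/0.7647 = 177.8 kJ.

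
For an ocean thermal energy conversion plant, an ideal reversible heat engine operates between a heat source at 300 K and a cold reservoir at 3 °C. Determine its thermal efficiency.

T_C = 3 °C → 3 + 273.15 = 276.15 K.
Carnot efficiency: η = 1 − T_C/T_H = 1 − 276.15/300.00 = 0.07950.

η ≈ 0.07950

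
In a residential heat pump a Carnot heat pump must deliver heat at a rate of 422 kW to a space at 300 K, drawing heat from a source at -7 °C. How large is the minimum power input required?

Ẇ_in ≈ 47.62 kW

T_C = -7 °C → -7 + 273.15 = 266.15 K.
For a reversible heat pump, COP_HP = T_H/(T_H − T_C) = 300.00/33.85 = 8.8626.
W = Q_H/COP_HP = 422/8.8626 = 47.62 kW.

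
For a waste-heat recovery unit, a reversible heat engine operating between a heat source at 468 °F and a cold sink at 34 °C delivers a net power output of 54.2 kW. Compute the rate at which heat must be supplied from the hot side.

T_H = 468 °F → (468 − 32) × 5/9 = 242.22 °C = 515.37 K.
T_C = 34 °C → 34 + 273.15 = 307.15 K.
Carnot efficiency: η = 1 − T_C/T_H = 1 − 307.15/515.37 = 0.4040.
Q_H = W/η = 54.2/0.4040 = 134 kW.

Q̇_H ≈ 134 kW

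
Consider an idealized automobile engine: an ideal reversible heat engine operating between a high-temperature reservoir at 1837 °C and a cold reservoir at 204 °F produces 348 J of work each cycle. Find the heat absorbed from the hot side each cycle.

Q_H ≈ 422 J

T_H = 1837 °C → 1837 + 273.15 = 2110.15 K.
T_C = 204 °F → (204 − 32) × 5/9 = 95.56 °C = 368.71 K.
For a reversible engine, η = 1 − T_C/T_H = 1 − 368.71/2110.15 = 0.8253.
Q_H = W/η = 348/0.8253 = 422 J.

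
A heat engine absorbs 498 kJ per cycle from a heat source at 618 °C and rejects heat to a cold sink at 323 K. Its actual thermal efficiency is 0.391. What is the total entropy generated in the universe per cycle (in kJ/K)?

ΔS_univ ≈ 0.380 kJ/K

T_H = 618 °C → 618 + 273.15 = 891.15 K.
W = η·Q_H = 0.391 × 498 = 194.7 kJ, so Q_C = Q_H − W = 303.3 kJ.
Reservoir entropy changes: ΔS_H = −Q_H/T_H = −498/891.15 = -0.5588 kJ/K and ΔS_C = +Q_C/T_C = 303.3/323.00 = 0.9390 kJ/K.
ΔS_univ = −Q_H/T_H + Q_C/T_C = 0.380 kJ/K (> 0, since η = 0.391 < η_Carnot = 0.638).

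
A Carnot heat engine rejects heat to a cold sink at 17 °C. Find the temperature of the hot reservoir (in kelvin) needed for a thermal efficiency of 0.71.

T_H ≈ 1000 K

T_C = 17 °C → 17 + 273.15 = 290.15 K.
From η = 1 − T_C/T_H, solving for T_H gives T_H = T_C/(1 − η) = 290.15/(1 − 0.71) = 1000 K.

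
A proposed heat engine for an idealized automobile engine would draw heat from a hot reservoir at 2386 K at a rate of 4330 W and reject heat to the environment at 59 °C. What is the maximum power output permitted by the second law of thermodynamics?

T_C = 59 °C → 59 + 273.15 = 332.15 K.
The second-law ceiling is the Carnot efficiency, η_max = 1 − T_C/T_H = 1 − 332.15/2386.00 = 0.8608.
W_max = η_max · Q_H = 0.8608 × 4330 = 3730 W.

Ẇ_max ≈ 3730 W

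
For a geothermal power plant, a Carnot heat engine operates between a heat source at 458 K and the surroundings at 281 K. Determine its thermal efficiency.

Carnot efficiency: η = 1 − T_C/T_H = 1 − 281.00/458.00 = 0.3865.

η ≈ 0.3865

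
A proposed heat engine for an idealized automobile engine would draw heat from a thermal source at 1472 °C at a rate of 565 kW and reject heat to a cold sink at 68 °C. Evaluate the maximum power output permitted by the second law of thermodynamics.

Ẇ_max ≈ 454.6 kW

T_H = 1472 °C → 1472 + 273.15 = 1745.15 K.
T_C = 68 °C → 68 + 273.15 = 341.15 K.
No engine can exceed the Carnot limit: η_max = 1 − T_C/T_H = 1 − 341.15/1745.15 = 0.8045.
W_max = η_max · Q_H = 0.8045 × 565 = 454.6 kW.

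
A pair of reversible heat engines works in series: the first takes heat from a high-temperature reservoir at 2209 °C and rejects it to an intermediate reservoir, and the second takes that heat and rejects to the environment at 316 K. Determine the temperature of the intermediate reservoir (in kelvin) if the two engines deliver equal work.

T_H = 2209 °C → 2209 + 273.15 = 2482.15 K.
For reversible stages Q_m = Q_H·(T_m/T_H). Setting W₁ = Q_H(1 − T_m/T_H) equal to W₂ = Q_m(1 − T_C/T_m) = Q_H·(T_m − T_C)/T_H gives T_H − T_m = T_m − T_C, so T_m = (T_H + T_C)/2 = (2482.15 + 316.00)/2 = 1400 K.

T_m ≈ 1400 K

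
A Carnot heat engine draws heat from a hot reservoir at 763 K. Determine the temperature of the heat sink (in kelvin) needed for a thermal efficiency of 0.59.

T_C ≈ 313 K

From η = 1 − T_C/T_H, T_C = T_H·(1 − η) = 763.00 × (1 − 0.59) = 313 K.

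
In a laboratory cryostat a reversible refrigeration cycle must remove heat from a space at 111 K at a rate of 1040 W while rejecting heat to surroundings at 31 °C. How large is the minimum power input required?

T_H = 31 °C → 31 + 273.15 = 304.15 K.
COP_R = T_C/(T_H − T_C) = 111.00/193.15 = 0.5747.
W = Q_C/COP_R = 1040/0.5747 = 1810 W.

Ẇ_in ≈ 1810 W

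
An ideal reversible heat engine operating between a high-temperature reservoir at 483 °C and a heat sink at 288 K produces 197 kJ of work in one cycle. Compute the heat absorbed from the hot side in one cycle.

Q_H ≈ 318 kJ

T_H = 483 °C → 483 + 273.15 = 756.15 K.
The Carnot efficiency is η = 1 − T_C/T_H = 1 − 288.00/756.15 = 0.6191.
Q_H = W/η = 197/0.6191 = 318 kJ.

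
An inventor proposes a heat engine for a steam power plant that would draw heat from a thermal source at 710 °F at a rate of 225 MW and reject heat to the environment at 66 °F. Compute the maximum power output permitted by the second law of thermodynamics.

Ẇ_max ≈ 123.9 MW

T_H = 710 °F → (710 − 32) × 5/9 = 376.67 °C = 649.82 K.
T_C = 66 °F → (66 − 32) × 5/9 = 18.89 °C = 292.04 K.
By the Carnot theorem, η_max = 1 − T_C/T_H = 1 − 292.04/649.82 = 0.5506.
W_max = η_max · Q_H = 0.5506 × 225 = 123.9 MW.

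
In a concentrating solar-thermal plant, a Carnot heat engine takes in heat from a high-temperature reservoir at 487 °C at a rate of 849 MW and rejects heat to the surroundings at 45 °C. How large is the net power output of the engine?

Ẇ ≈ 493.7 MW

T_H = 487 °C → 487 + 273.15 = 760.15 K.
T_C = 45 °C → 45 + 273.15 = 318.15 K.
η_rev = 1 − T_C/T_H = 1 − 318.15/760.15 = 0.5815.
W = η·Q_H = 0.5815 × 849 = 493.7 MW.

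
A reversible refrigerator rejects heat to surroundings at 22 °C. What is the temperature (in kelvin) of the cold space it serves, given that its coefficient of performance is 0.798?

T_C ≈ 131.0 K

T_H = 22 °C → 22 + 273.15 = 295.15 K.
COP_R = T_C/(T_H − T_C) ⇒ T_C = T_H·COP_R/(1 + COP_R) = 295.15 × 0.798/(1 + 0.798) = 131.0 K.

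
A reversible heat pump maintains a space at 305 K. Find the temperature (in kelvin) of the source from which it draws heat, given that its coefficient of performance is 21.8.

COP_HP = T_H/(T_H − T_C) ⇒ T_C = T_H·(COP_HP − 1)/COP_HP = 305.00 × (21.8 − 1)/21.8 = 291.0 K.

T_C ≈ 291.0 K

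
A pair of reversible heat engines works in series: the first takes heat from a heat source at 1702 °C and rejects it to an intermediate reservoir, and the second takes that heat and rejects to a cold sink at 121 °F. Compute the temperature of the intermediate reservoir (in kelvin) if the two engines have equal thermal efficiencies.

T_H = 1702 °C → 1702 + 273.15 = 1975.15 K.
T_C = 121 °F → (121 − 32) × 5/9 = 49.44 °C = 322.59 K.
Equal efficiencies require 1 − T_m/T_H = 1 − T_C/T_m, i.e. T_m/T_H = T_C/T_m, so T_m = √(T_H·T_C) = √(1975.15 × 322.59) = 798 K.

T_m ≈ 798 K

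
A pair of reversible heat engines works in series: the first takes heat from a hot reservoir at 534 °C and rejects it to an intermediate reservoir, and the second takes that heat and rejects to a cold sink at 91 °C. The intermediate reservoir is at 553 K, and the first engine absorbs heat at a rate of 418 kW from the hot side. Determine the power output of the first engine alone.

T_H = 534 °C → 534 + 273.15 = 807.15 K.
T_C = 91 °C → 91 + 273.15 = 364.15 K.
First-stage efficiency η₁ = 1 − T_m/T_H = 1 − 553.00/807.15 = 0.3149.
W₁ = η₁·Q_H = 0.3149 × 418 = 132 kW.

Ẇ₁ ≈ 132 kW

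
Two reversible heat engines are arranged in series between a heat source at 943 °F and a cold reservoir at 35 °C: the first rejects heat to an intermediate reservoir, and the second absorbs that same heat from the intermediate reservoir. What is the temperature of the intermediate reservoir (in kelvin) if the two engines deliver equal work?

T_H = 943 °F → (943 − 32) × 5/9 = 506.11 °C = 779.26 K.
T_C = 35 °C → 35 + 273.15 = 308.15 K.
For reversible stages Q_m = Q_H·(T_m/T_H). Setting W₁ = Q_H(1 − T_m/T_H) equal to W₂ = Q_m(1 − T_C/T_m) = Q_H·(T_m − T_C)/T_H gives T_H − T_m = T_m − T_C, so T_m = (T_H + T_C)/2 = (779.26 + 308.15)/2 = 544 K.

T_m ≈ 544 K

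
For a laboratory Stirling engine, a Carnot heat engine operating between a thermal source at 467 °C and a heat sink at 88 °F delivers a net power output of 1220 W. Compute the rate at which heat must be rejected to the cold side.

Q̇_C ≈ 851.6 W

T_H = 467 °C → 467 + 273.15 = 740.15 K.
T_C = 88 °F → (88 − 32) × 5/9 = 31.11 °C = 304.26 K.
η_rev = 1 − T_C/T_H = 1 − 304.26/740.15 = 0.5889.
Since Q_C/Q_H = T_C/T_H and Q_H = W/η, Q_C = W·T_C/(T_H − T_C) = 1220 × 304.26/435.89 = 851.6 W.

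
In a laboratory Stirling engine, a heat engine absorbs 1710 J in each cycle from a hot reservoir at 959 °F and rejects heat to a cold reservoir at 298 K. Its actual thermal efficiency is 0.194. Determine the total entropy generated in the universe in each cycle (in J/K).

T_H = 959 °F → (959 − 32) × 5/9 = 515.00 °C = 788.15 K.
W = η·Q_H = 0.194 × 1710 = 331.7 J, so Q_C = Q_H − W = 1378 J.
Reservoir entropy changes: ΔS_H = −Q_H/T_H = −1710/788.15 = -2.170 J/K and ΔS_C = +Q_C/T_C = 1378/298.00 = 4.625 J/K.
ΔS_univ = −Q_H/T_H + Q_C/T_C = 2.46 J/K (> 0, since η = 0.194 < η_Carnot = 0.622).

ΔS_univ ≈ 2.46 J/K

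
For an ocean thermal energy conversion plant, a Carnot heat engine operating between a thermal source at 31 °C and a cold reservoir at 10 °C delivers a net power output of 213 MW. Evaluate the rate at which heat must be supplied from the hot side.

T_H = 31 °C → 31 + 273.15 = 304.15 K.
T_C = 10 °C → 10 + 273.15 = 283.15 K.
Since the cycle is reversible, η = 1 − T_C/T_H = 1 − 283.15/304.15 = 0.0690.
Q_H = W/η = 213/0.0690 = 3080 MW.

Q̇_H ≈ 3080 MW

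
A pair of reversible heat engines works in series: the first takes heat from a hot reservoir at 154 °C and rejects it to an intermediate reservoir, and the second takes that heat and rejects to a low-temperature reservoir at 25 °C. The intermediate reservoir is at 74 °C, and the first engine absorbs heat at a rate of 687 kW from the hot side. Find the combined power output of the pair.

Ẇ_total ≈ 207 kW

T_H = 154 °C → 154 + 273.15 = 427.15 K.
T_C = 25 °C → 25 + 273.15 = 298.15 K.
Two reversible stages in series are equivalent to a single Carnot engine between T_H and T_C, so η_total = 1 − T_C/T_H = 1 − 298.15/427.15 = 0.3020.
W_total = η_total · Q_H = 0.3020 × 687 = 207 kW.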